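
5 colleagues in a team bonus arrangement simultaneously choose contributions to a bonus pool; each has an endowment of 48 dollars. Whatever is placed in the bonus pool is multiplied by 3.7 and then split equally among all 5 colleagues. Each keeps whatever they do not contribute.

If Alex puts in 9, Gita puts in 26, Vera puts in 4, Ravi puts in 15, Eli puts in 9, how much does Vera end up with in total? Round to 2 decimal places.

90.62 dollars

Total contributed: 9 + 26 + 4 + 15 + 9 = 63.
Each receives 3.7 × 63 / 5 = 46.62 from the bonus pool.
Vera keeps 48 − 4 = 44, so Vera's payoff is 44 + 46.62 = 90.62.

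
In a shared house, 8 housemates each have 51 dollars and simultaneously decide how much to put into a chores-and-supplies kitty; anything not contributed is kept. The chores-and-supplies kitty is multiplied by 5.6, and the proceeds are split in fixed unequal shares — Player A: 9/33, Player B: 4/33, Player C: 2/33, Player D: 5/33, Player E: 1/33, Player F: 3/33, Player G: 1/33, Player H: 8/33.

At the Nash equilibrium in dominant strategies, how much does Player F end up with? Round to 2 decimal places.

102.93 dollars

Each unit j contributes comes back to j as 5.6 × (j's share), so j prefers to contribute only if that share exceeds 1/5.6 = 0.1786; otherwise keeping the unit dominates.
Player A and Player H are above the threshold, contributing 51 each; the remaining 6 contribute 0. Total contributed: 102.
Player F keeps 51 and receives 5.6 × 102 × 3/33 = 51.93 from the chores-and-supplies kitty, for a payoff of 102.93.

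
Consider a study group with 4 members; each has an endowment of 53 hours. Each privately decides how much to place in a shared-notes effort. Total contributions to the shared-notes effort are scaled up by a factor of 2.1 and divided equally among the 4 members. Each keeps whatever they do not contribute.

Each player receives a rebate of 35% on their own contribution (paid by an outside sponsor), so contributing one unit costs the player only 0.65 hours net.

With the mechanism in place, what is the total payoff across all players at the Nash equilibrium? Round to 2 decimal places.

212.00 hours

With the mechanism, a contributed unit returns (2.1/4) / 0.65 = 0.8077 per unit of net cost — still below 1 — so contributing 0 remains dominant for every player.
At the Nash equilibrium no one contributes; group total payoff = 4 × 53 = 212.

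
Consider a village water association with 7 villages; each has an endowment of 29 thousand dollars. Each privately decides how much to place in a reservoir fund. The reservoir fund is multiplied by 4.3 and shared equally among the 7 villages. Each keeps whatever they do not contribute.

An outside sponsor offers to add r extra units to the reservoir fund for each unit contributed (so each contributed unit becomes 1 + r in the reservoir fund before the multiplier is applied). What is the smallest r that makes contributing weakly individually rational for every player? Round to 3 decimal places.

With matching at rate r, one contributed unit becomes (1 + r) in the reservoir fund and returns 4.3 × (1 + r) / 7 to the contributor.
Setting this equal to 1: 1 + r = 7/4.3 = 1.6279.
So the minimum matching rate is r = 1.6279 − 1 = 0.628.

0.628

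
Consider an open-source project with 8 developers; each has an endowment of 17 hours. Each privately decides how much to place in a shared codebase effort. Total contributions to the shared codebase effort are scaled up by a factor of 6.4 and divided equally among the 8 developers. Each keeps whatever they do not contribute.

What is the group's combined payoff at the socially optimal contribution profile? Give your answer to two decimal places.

Each contributed unit returns 6.400 to the group as a whole (0.8000 to each of 8 players), which exceeds 1, so the social optimum is full contribution: group total = 6.400 × 136 = 870.40.

870.40 hours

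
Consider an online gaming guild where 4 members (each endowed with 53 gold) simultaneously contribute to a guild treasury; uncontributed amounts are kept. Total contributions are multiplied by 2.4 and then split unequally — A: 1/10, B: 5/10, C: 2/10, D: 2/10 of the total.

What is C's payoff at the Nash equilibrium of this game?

Each unit j contributes comes back to j as 2.4 × (j's share), so j prefers to contribute only if that share exceeds 1/2.4 = 0.4167; otherwise keeping the unit dominates.
The only share above 0.4167 is B's 5/10, contributing 53; the remaining 3 contribute 0. Total contributed: 53.
C keeps 53 and receives 2.4 × 53 × 2/10 = 25.44 from the guild treasury, for a payoff of 78.44.

78.44 gold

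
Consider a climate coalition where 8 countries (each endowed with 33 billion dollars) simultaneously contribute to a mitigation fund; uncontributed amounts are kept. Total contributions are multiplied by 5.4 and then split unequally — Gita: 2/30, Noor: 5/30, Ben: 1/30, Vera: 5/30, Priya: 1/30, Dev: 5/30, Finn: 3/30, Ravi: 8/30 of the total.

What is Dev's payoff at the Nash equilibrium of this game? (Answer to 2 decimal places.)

62.70 billion dollars

For player j, contributing a unit is worthwhile iff 5.4 × (j's share) ≥ 1, i.e. iff j's share is at least 0.1852.
Ravi alone (share 8/30) is above the threshold, contributing 33; the remaining 7 contribute 0. Total contributed: 33.
Dev keeps 33 and receives 5.4 × 33 × 5/30 = 29.70 from the mitigation fund, for a payoff of 62.70.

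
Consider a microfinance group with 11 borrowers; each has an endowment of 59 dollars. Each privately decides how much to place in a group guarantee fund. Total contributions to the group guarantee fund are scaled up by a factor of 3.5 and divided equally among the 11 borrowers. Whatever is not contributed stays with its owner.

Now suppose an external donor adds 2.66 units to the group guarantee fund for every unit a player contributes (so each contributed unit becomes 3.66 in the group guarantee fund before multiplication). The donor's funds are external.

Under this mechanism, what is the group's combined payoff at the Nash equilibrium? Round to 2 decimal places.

8313.69 dollars

With the mechanism, a contributed unit returns 3.5 × 3.66 / 11 = 1.1645 per unit of net cost to the contributor — now above 1 — so contributing fully is weakly dominant for every player.
At the Nash equilibrium everyone contributes 59. Group total payoff = 3.5 × 3.66 × 649 = 8313.69.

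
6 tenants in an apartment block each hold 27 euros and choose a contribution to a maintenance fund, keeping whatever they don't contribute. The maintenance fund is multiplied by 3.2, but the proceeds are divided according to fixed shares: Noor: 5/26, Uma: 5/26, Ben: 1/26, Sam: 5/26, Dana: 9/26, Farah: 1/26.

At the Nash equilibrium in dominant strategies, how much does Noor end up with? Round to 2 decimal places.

43.62 euros

Each unit j contributes comes back to j as 3.2 × (j's share), so j prefers to contribute only if that share exceeds 1/3.2 = 0.3125; otherwise keeping the unit dominates.
Dana alone (share 9/26) is above the threshold, contributing 27; the remaining 5 contribute 0. Total contributed: 27.
Noor keeps 27 and receives 3.2 × 27 × 5/26 = 16.62 from the maintenance fund, for a payoff of 43.62.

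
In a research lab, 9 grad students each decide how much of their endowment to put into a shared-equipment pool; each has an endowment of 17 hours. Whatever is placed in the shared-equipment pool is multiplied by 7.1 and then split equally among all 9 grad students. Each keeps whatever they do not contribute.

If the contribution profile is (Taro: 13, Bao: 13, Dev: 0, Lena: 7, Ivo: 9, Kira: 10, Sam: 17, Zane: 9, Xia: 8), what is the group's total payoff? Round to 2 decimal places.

Total contributed: 13 + 13 + 0 + 7 + 9 + 10 + 17 + 9 + 8 = 86; total kept: 9 × 17 − 86 = 67.
The shared-equipment pool pays out 7.1 × 86 = 610.60 in aggregate.
Group total = 67 + 610.60 = 677.60.

677.60 hours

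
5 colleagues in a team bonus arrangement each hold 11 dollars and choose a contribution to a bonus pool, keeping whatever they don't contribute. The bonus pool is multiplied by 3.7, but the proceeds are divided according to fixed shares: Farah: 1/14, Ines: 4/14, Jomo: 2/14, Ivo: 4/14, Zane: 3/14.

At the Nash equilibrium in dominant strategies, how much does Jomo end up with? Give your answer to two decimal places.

Each unit j contributes comes back to j as 3.7 × (j's share), so j prefers to contribute only if that share exceeds 1/3.7 = 0.2703; otherwise keeping the unit dominates.
The shares above 0.2703 belong to Ines and Ivo, contributing 11 each; the remaining 3 contribute 0. Total contributed: 22.
Jomo keeps 11 and receives 3.7 × 22 × 2/14 = 11.63 from the bonus pool, for a payoff of 22.63.

22.63 dollars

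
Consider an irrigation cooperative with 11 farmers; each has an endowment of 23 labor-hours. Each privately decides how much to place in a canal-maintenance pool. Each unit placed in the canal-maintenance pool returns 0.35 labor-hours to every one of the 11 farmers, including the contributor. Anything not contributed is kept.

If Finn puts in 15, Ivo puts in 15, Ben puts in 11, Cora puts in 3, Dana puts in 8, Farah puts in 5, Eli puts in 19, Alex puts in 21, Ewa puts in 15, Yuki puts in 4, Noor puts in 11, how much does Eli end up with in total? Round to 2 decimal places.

48.45 labor-hours

Total contributed: 15 + 15 + 11 + 3 + 8 + 5 + 19 + 21 + 15 + 4 + 11 = 127.
Each receives 0.35 × 127 = 44.45 from the canal-maintenance pool.
Eli keeps 23 − 19 = 4, so Eli's payoff is 4 + 44.45 = 48.45.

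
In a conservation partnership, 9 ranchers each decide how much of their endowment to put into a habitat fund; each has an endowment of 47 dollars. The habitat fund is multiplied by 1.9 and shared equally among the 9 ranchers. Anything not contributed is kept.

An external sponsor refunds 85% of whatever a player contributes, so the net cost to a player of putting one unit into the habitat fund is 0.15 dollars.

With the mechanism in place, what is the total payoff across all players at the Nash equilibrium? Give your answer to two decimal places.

Under the mechanism each unit contributed yields (1.9/9) / 0.15 = 1.4074 back to its contributor per unit of net cost, which exceeds 1, making full contribution the dominant choice for everyone.
So the Nash equilibrium is full contribution by all 9; the group earns 9 × (47 × 0.85 + 1.9 × 47) = 1163.25.

1163.25 dollars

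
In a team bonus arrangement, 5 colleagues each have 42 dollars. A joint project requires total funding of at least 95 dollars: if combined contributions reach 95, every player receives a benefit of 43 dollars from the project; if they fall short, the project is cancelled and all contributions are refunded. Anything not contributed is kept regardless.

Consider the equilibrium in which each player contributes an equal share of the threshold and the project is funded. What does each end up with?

66 dollars

Equal share of the threshold: 95/5 = 19.
At this profile no one gains by cutting their contribution: any cut drops the total below 95, the project is cancelled, contributions are refunded, and the deviator ends with 42, which is less than 42 − 19 + 43 = 66. Contributing more than 19 just wastes the excess. So contributing exactly 19 is a best response.
Each player's payoff: 42 − 19 + 43 = 66.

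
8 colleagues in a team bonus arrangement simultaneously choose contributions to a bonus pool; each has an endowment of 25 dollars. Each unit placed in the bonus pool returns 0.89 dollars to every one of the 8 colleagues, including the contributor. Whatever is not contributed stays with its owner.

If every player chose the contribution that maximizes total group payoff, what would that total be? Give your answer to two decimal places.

Each contributed unit returns 7.120 to the group as a whole (0.89 to each of 8 players), which exceeds 1, so the social optimum is full contribution: group total = 7.120 × 200 = 1424.00.

1424.00 dollars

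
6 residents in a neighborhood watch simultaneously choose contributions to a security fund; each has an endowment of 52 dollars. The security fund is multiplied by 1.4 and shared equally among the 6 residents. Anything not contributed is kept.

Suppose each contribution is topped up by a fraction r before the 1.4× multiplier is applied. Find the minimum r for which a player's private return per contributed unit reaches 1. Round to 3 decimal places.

With matching at rate r, one contributed unit becomes (1 + r) in the security fund and returns 1.4 × (1 + r) / 6 to the contributor.
Setting this equal to 1: 1 + r = 6/1.4 = 4.2857.
So the minimum matching rate is r = 4.2857 − 1 = 3.286.

3.286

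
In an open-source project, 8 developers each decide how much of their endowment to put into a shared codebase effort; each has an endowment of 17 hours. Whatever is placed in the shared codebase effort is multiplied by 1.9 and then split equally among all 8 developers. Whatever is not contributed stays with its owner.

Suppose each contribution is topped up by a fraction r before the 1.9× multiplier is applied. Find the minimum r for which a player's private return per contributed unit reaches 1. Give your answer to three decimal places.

3.211

With matching at rate r, one contributed unit becomes (1 + r) in the shared codebase effort and returns 1.9 × (1 + r) / 8 to the contributor.
Setting this equal to 1: 1 + r = 8/1.9 = 4.2105.
So the minimum matching rate is r = 4.2105 − 1 = 3.211.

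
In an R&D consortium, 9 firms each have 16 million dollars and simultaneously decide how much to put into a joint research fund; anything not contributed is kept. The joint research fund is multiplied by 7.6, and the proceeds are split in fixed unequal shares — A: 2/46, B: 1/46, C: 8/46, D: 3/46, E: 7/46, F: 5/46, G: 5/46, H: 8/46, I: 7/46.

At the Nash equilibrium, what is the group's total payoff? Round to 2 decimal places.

For player j, contributing a unit is worthwhile iff 7.6 × (j's share) ≥ 1, i.e. iff j's share is at least 0.1316.
C, E, H and I are above the threshold, contributing 16 each; the remaining 5 contribute 0. Total contributed: 64.
The joint research fund pays out 7.6 × 64 = 486.40 in total (split across the unequal shares, but the aggregate is all that matters for the group sum).
The 5 free-riders keep 16 each, adding 80. Group total = 80 + 486.40 = 566.40.

566.40 million dollars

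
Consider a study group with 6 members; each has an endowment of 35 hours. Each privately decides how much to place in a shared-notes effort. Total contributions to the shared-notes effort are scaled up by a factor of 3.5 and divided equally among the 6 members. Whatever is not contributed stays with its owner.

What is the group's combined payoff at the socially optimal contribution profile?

735.00 hours

Each contributed unit returns 3.500 to the group as a whole (0.5833 to each of 6 players), which exceeds 1, so the social optimum is full contribution: group total = 3.500 × 210 = 735.00.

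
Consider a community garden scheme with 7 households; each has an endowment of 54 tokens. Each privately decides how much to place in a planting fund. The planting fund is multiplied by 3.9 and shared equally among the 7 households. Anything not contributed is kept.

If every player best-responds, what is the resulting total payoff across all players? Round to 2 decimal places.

378.00 tokens

Each contributed unit returns 3.9/7 = 0.5571 to its contributor — below 1 — so contributing 0 is dominant for every player. At the Nash equilibrium everyone keeps their 54, and the group total is 7 × 54 = 378.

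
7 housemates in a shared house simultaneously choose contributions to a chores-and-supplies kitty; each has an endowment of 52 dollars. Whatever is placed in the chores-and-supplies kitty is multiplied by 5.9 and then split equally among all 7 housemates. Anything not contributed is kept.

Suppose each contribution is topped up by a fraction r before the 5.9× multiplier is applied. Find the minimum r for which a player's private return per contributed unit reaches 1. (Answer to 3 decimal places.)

0.186

With matching at rate r, one contributed unit becomes (1 + r) in the chores-and-supplies kitty and returns 5.9 × (1 + r) / 7 to the contributor.
Setting this equal to 1: 1 + r = 7/5.9 = 1.1864.
So the minimum matching rate is r = 1.1864 − 1 = 0.186.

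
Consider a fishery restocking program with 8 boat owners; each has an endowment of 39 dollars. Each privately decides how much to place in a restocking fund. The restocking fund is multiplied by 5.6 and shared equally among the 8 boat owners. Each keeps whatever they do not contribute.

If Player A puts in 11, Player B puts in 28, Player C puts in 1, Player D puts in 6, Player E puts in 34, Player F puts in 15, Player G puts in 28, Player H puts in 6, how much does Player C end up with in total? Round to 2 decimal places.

128.30 dollars

Total contributed: 11 + 28 + 1 + 6 + 34 + 15 + 28 + 6 = 129.
Each receives 5.6 × 129 / 8 = 90.30 from the restocking fund.
Player C keeps 39 − 1 = 38, so Player C's payoff is 38 + 90.30 = 128.30.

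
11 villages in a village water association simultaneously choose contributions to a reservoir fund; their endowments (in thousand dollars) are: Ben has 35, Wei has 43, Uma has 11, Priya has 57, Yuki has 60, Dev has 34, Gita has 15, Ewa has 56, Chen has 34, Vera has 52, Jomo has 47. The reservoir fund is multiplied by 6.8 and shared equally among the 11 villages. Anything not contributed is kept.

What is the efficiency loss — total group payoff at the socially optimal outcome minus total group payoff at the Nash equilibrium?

2575.20 thousand dollars

The private return per contributed unit is 6.8/11 = 0.6182 < 1 for every player regardless of endowment, so the Nash equilibrium is zero contribution and the group total is Σ E_j = 35 + 43 + 11 + 57 + 60 + 34 + 15 + 56 + 34 + 52 + 47 = 444.
Each contributed unit returns 6.800 to the group, so the social optimum is full contribution by everyone: group total = 6.800 × 444 = 3019.20.
Efficiency loss = (6.800 − 1) × 444 = 2575.20.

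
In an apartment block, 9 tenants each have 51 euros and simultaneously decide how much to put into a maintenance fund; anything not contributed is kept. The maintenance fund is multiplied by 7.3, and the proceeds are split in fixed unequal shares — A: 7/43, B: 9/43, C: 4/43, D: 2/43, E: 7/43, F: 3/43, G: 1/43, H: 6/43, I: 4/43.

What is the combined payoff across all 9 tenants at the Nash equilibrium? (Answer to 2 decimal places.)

A player with share s gets back 7.3·s per unit contributed, so full contribution is dominant for anyone with s > 1/7.3 = 0.1370 and zero contribution is dominant for anyone below.
A, B, E and H are above the threshold, contributing 51 each; the remaining 5 contribute 0. Total contributed: 204.
The maintenance fund pays out 7.3 × 204 = 1489.20 in total (split across the unequal shares, but the aggregate is all that matters for the group sum).
The 5 free-riders keep 51 each, adding 255. Group total = 255 + 1489.20 = 1744.20.

1744.20 euros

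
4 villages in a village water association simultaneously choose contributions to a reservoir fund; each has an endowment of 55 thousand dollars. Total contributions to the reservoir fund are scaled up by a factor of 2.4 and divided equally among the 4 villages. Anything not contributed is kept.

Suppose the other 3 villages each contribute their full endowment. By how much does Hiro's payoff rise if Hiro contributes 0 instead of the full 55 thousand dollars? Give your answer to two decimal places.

Switching from a contribution of 55 to 0 lets Hiro keep an extra 55 thousand dollars, but lowers the reservoir fund by 55, which costs Hiro their own share of that drop: 2.4/4 × 55 = 33.00.
Net gain = 55 − 33.00 = 22.00. The private return per contributed unit (0.6000) is below 1, so free-riding is indeed the best response regardless of what the others do.

22.00 thousand dollars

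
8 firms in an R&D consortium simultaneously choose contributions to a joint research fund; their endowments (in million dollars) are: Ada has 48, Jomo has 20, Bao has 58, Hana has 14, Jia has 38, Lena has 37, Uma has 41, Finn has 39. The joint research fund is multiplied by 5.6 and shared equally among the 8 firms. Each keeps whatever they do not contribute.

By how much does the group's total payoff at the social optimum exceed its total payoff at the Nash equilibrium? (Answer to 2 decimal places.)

The private return per contributed unit is 5.6/8 = 0.7000 < 1 for every player regardless of endowment, so the Nash equilibrium is zero contribution and the group total is Σ E_j = 48 + 20 + 58 + 14 + 38 + 37 + 41 + 39 = 295.
Each contributed unit returns 5.600 to the group, so the social optimum is full contribution by everyone: group total = 5.600 × 295 = 1652.00.
Efficiency loss = (5.600 − 1) × 295 = 1357.00.

1357.00 million dollars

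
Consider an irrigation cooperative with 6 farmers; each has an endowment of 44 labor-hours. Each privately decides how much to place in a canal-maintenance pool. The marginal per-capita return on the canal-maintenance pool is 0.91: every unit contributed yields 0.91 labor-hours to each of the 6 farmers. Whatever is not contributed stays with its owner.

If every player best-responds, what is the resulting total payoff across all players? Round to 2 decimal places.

264.00 labor-hours

The private return per contributed unit is 0.91 < 1, so contributing 0 is dominant for every player. At the Nash equilibrium everyone keeps their 44, and the group total is 6 × 44 = 264.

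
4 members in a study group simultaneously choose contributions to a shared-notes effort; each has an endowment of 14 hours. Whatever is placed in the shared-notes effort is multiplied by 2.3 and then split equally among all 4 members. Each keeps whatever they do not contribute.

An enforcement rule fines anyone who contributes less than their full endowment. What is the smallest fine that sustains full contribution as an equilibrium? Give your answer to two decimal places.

Given the others contribute fully, the best deviation is to contribute 0 (any partial contribution still incurs the fine and gives up units whose private return 0.5750 is below 1).
Deviating from 14 to 0 saves 14 hours but forfeits the deviator's share of the drop in the shared-notes effort: 2.3/4 × 14 = 8.05.
So the deviation gain is 14 − 8.05 = 5.95, and the fine must be at least 5.95 hours to wipe it out.

5.95 hours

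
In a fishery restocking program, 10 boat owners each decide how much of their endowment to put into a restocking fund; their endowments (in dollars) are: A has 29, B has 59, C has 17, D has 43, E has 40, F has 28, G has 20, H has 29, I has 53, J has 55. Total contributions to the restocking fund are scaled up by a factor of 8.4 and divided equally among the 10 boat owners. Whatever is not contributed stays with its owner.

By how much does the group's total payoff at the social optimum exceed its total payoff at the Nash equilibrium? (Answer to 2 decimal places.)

The private return per contributed unit is 8.4/10 = 0.8400 < 1 for every player regardless of endowment, so the Nash equilibrium is zero contribution and the group total is Σ E_j = 29 + 59 + 17 + 43 + 40 + 28 + 20 + 29 + 53 + 55 = 373.
Each contributed unit returns 8.400 to the group, so the social optimum is full contribution by everyone: group total = 8.400 × 373 = 3133.20.
Efficiency loss = (8.400 − 1) × 373 = 2760.20.

2760.20 dollars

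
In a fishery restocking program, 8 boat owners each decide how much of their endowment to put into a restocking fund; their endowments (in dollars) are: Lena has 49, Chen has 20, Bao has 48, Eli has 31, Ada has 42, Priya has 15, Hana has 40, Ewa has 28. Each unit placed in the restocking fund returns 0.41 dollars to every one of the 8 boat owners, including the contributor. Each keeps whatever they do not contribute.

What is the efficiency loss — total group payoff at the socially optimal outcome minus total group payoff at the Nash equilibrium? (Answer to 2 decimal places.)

The private return per contributed unit is 0.41 < 1 for everyone, so the Nash equilibrium is zero contribution and the group total is Σ E_j = 49 + 20 + 48 + 31 + 42 + 15 + 40 + 28 = 273.
Each contributed unit returns 3.280 to the group, so the social optimum is full contribution by everyone: group total = 3.280 × 273 = 895.44.
Efficiency loss = (3.280 − 1) × 273 = 622.44.

622.44 dollars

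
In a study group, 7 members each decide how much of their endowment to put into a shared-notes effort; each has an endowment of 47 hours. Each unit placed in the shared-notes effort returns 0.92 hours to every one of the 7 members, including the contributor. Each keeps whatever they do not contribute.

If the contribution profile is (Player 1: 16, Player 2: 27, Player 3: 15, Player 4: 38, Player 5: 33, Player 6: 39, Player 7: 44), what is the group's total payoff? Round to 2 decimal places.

Total contributed: 16 + 27 + 15 + 38 + 33 + 39 + 44 = 212; total kept: 7 × 47 − 212 = 117.
The shared-notes effort pays out 0.92 × 7 × 212 = 1365.28 in aggregate.
Group total = 117 + 1365.28 = 1482.28.

1482.28 hours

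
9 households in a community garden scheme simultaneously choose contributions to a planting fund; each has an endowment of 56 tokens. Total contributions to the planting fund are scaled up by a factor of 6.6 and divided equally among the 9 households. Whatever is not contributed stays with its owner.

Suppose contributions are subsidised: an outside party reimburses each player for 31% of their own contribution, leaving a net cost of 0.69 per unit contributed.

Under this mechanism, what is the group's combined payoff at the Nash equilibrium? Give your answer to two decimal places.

Under the mechanism each unit contributed yields (6.6/9) / 0.69 = 1.0628 back to its contributor per unit of net cost, which exceeds 1, making full contribution the dominant choice for everyone.
So the Nash equilibrium is full contribution by all 9; the group earns 9 × (56 × 0.31 + 6.6 × 56) = 3482.64.

3482.64 tokens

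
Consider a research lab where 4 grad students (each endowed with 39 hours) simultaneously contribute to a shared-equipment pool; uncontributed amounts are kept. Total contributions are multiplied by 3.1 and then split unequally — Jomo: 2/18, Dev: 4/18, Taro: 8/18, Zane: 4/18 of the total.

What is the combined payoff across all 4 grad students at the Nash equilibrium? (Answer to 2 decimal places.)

237.90 hours

For player j, contributing a unit is worthwhile iff 3.1 × (j's share) ≥ 1, i.e. iff j's share is at least 0.3226.
Taro alone (share 8/18) is above the threshold, contributing 39; the remaining 3 contribute 0. Total contributed: 39.
The shared-equipment pool pays out 3.1 × 39 = 120.90 in total (split across the unequal shares, but the aggregate is all that matters for the group sum).
The 3 free-riders keep 39 each, adding 117. Group total = 117 + 120.90 = 237.90.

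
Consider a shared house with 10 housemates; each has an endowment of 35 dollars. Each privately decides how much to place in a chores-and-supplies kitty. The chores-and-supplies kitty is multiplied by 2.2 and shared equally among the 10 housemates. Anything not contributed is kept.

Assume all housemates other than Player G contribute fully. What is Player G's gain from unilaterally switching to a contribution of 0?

Switching from a contribution of 35 to 0 lets Player G keep an extra 35 dollars, but lowers the chores-and-supplies kitty by 35, which costs Player G their own share of that drop: 2.2/10 × 35 = 7.70.
Net gain = 35 − 7.70 = 27.30. The private return per contributed unit (0.2200) is below 1, so free-riding is indeed the best response regardless of what the others do.

27.30 dollars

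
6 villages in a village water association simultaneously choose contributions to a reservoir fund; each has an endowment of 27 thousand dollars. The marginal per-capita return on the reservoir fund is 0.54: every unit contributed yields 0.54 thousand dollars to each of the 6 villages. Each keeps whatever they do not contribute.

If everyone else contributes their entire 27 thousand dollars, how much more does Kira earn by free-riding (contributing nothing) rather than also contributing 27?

12.42 thousand dollars

Switching from a contribution of 27 to 0 lets Kira keep an extra 27 thousand dollars, but lowers the reservoir fund by 27, which costs Kira their own share of that drop: 0.54 × 27 = 14.58.
Net gain = 27 − 14.58 = 12.42. The private return per contributed unit (0.54) is below 1, so free-riding is indeed the best response regardless of what the others do.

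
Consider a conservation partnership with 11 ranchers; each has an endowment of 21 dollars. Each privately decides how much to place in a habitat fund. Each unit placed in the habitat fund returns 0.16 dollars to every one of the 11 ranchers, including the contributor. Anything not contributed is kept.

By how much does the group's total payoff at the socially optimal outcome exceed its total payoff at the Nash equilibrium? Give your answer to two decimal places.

The private return per contributed unit is 0.16 < 1, so contributing 0 is dominant for every player. At the Nash equilibrium everyone keeps their 21, and the group total is 11 × 21 = 231.
Each contributed unit returns 1.760 to the group as a whole (0.16 to each of 11 players), which exceeds 1, so the social optimum is full contribution: group total = 1.760 × 231 = 406.56.
Efficiency loss = 406.56 − 231 = 175.56.

175.56 dollars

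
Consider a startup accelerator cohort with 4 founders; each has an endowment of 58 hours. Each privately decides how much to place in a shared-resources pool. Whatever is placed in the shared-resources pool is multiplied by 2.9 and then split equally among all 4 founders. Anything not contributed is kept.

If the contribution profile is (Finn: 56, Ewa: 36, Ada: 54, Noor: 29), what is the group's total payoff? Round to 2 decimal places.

564.50 hours

Total contributed: 56 + 36 + 54 + 29 = 175; total kept: 4 × 58 − 175 = 57.
The shared-resources pool pays out 2.9 × 175 = 507.50 in aggregate.
Group total = 57 + 507.50 = 564.50.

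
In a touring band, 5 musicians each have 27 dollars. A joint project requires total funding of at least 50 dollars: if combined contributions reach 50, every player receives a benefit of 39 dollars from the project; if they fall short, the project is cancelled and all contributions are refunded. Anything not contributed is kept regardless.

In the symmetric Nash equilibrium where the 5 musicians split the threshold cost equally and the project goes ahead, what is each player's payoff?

56 dollars

Equal share of the threshold: 50/5 = 10.
At this profile no one gains by cutting their contribution: any cut drops the total below 50, the project is cancelled, contributions are refunded, and the deviator ends with 27, which is less than 27 − 10 + 39 = 56. Contributing more than 10 just wastes the excess. So contributing exactly 10 is a best response.
Each player's payoff: 27 − 10 + 39 = 56.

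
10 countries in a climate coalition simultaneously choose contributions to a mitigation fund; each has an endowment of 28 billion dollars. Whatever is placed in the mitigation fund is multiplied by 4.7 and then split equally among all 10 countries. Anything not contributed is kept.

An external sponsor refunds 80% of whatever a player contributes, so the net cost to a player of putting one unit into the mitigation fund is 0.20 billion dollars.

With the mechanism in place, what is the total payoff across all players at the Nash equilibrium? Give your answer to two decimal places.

With the mechanism, a contributed unit returns (4.7/10) / 0.20 = 2.3500 per unit of net cost to the contributor — now above 1 — so contributing fully is weakly dominant for every player.
So the Nash equilibrium is full contribution by all 10; the group earns 10 × (28 × 0.80 + 4.7 × 28) = 1540.00.

1540.00 billion dollars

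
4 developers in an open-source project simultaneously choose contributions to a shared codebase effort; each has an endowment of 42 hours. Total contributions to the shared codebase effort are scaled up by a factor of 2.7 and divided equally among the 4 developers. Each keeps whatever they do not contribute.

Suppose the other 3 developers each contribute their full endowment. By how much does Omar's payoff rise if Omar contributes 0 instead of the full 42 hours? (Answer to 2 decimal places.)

Switching from a contribution of 42 to 0 lets Omar keep an extra 42 hours, but lowers the shared codebase effort by 42, which costs Omar their own share of that drop: 2.7/4 × 42 = 28.35.
Net gain = 42 − 28.35 = 13.65. The private return per contributed unit (0.6750) is below 1, so free-riding is indeed the best response regardless of what the others do.

13.65 hours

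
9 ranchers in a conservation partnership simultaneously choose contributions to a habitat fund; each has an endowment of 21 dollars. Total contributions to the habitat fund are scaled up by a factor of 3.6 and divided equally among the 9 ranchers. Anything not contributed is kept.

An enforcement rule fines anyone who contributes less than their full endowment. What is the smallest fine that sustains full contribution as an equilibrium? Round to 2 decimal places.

12.60 dollars

Given the others contribute fully, the best deviation is to contribute 0 (any partial contribution still incurs the fine and gives up units whose private return 0.4000 is below 1).
Deviating from 21 to 0 saves 21 dollars but forfeits the deviator's share of the drop in the habitat fund: 3.6/9 × 21 = 8.40.
So the deviation gain is 21 − 8.40 = 12.60, and the fine must be at least 12.60 dollars to wipe it out.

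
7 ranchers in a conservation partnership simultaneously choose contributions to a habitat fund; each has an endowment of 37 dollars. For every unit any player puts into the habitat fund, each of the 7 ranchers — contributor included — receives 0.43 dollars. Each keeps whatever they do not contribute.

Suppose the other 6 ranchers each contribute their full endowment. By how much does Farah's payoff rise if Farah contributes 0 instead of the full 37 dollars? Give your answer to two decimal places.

Switching from a contribution of 37 to 0 lets Farah keep an extra 37 dollars, but lowers the habitat fund by 37, which costs Farah their own share of that drop: 0.43 × 37 = 15.91.
Net gain = 37 − 15.91 = 21.09. The private return per contributed unit (0.43) is below 1, so free-riding is indeed the best response regardless of what the others do.

21.09 dollars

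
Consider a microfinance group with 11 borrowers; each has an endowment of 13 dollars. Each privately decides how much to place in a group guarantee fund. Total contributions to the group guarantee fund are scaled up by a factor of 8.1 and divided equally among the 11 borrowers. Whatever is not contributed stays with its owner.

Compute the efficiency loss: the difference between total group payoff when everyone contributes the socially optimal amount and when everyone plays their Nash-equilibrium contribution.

Each contributed unit returns 8.1/11 = 0.7364 to its contributor — below 1 — so contributing 0 is dominant for every player. At the Nash equilibrium everyone keeps their 13, and the group total is 11 × 13 = 143.
Each contributed unit returns 8.100 to the group as a whole (0.7364 to each of 11 players), which exceeds 1, so the social optimum is full contribution: group total = 8.100 × 143 = 1158.30.
Efficiency loss = 1158.30 − 143 = 1015.30.

1015.30 dollars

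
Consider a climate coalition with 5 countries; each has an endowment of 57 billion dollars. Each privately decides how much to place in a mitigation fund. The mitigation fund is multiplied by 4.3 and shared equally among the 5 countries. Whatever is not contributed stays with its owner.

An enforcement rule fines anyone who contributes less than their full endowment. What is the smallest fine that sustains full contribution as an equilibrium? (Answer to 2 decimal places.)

7.98 billion dollars

Given the others contribute fully, the best deviation is to contribute 0 (any partial contribution still incurs the fine and gives up units whose private return 0.8600 is below 1).
Deviating from 57 to 0 saves 57 billion dollars but forfeits the deviator's share of the drop in the mitigation fund: 4.3/5 × 57 = 49.02.
So the deviation gain is 57 − 49.02 = 7.98, and the fine must be at least 7.98 billion dollars to wipe it out.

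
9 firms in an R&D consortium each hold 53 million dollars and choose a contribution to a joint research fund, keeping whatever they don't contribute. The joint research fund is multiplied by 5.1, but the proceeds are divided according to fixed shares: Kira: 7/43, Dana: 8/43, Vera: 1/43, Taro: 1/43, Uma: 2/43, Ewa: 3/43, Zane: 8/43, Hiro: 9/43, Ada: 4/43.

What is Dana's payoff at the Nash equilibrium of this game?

For player j, contributing a unit is worthwhile iff 5.1 × (j's share) ≥ 1, i.e. iff j's share is at least 0.1961.
The only share above 0.1961 is Hiro's 9/43, contributing 53; the remaining 8 contribute 0. Total contributed: 53.
Dana keeps 53 and receives 5.1 × 53 × 8/43 = 50.29 from the joint research fund, for a payoff of 103.29.

103.29 million dollars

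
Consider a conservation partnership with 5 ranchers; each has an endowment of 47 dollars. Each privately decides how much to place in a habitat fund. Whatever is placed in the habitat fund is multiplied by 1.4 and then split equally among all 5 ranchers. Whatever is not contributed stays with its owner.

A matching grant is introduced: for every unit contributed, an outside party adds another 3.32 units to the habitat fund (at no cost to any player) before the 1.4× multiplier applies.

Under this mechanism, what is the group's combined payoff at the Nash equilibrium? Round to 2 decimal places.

With the mechanism, a contributed unit returns 1.4 × 4.32 / 5 = 1.2096 per unit of net cost to the contributor — now above 1 — so contributing fully is weakly dominant for every player.
So the Nash equilibrium is full contribution by all 5; the group earns 1.4 × 4.32 × 235 = 1421.28.

1421.28 dollars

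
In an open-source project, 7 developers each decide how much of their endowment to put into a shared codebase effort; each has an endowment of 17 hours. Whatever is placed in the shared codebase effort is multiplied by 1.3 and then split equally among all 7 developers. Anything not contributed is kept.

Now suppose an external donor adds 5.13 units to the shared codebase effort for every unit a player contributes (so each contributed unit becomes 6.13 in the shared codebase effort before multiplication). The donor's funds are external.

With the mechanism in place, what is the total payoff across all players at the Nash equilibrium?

948.31 hours

Under the mechanism each unit contributed yields 1.3 × 6.13 / 7 = 1.1384 back to its contributor per unit of net cost, which exceeds 1, making full contribution the dominant choice for everyone.
At the Nash equilibrium everyone contributes 17. Group total payoff = 1.3 × 6.13 × 119 = 948.31.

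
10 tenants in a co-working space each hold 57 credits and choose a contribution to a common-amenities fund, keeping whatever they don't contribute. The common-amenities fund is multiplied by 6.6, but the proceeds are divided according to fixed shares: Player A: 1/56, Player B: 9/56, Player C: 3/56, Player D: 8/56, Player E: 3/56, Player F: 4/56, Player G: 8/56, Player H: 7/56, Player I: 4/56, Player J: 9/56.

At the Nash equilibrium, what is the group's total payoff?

Each unit j contributes comes back to j as 6.6 × (j's share), so j prefers to contribute only if that share exceeds 1/6.6 = 0.1515; otherwise keeping the unit dominates.
Player B and Player J clear that bar, contributing 57 each; the remaining 8 contribute 0. Total contributed: 114.
The common-amenities fund pays out 6.6 × 114 = 752.40 in total (split across the unequal shares, but the aggregate is all that matters for the group sum).
The 8 free-riders keep 57 each, adding 456. Group total = 456 + 752.40 = 1208.40.

1208.40 credits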